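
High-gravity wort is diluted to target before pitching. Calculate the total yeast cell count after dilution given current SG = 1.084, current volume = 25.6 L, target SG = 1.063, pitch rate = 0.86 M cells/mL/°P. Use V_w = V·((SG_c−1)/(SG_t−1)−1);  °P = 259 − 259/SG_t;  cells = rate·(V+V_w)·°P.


V_w = 25.6·((1.084−1)/(1.063−1)−1) = 8.5333
V_final = 25.6 + 8.5333 = 34.1333
°P = 259 − 259/1.063 = 15.3500
cells = 0.86·34.1333·15.3500

450.5928 billion cells


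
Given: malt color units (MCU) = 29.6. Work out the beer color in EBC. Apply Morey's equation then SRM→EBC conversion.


SRM = 1.4922·MCU^0.6859;  EBC = SRM·1.97
SRM = 1.4922·29.6^0.6859 = 15.2400
EBC = 15.2400·1.97

30.0229 EBC


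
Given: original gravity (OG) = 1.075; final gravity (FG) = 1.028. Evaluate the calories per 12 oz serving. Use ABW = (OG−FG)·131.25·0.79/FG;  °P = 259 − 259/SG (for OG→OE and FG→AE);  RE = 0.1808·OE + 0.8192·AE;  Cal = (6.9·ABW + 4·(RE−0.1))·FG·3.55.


ABW = (1.075 − 1.028)·131.25·0.79/1.028 = 4.7406
OE = 259 − 259/1.075 = 18.0698 °P
AE = 259 − 259/1.028 = 7.0545 °P
RE = 0.1808·18.0698 + 0.8192·7.0545 = 9.0460 °P
Cal = (6.9·4.7406 + 4·(9.0460−0.1))·1.028·3.55

249.9625 kcal


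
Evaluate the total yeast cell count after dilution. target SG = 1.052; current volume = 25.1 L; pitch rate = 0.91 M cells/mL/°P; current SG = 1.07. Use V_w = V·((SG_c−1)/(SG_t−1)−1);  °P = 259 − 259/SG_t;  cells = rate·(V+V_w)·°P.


V_w = 25.1·((1.07−1)/(1.052−1)−1) = 8.6885
V_final = 25.1 + 8.6885 = 33.7885
°P = 259 − 259/1.052 = 12.8023
cells = 0.91·33.7885·12.8023

393.6381 billion cells


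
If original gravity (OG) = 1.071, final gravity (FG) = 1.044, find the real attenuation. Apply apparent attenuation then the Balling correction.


AA = (OG−FG)/(OG−1)·100;  RA = AA·0.8192
AA = (1.071 − 1.044)/(1.071 − 1)·100 = 38.0282
RA = 38.0282·0.8192

31.1527 %


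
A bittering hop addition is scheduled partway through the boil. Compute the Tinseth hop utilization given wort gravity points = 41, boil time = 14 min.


U = 1.65·0.000125^(GP/1000) · (1 − e^(−0.04·t))/4.15
bigness = 1.65·0.000125^(41/1000) = 1.1415
boil_factor = (1 − e^(−0.04·14))/4.15 = 0.1033
U = 1.1415 · 0.1033

0.1179


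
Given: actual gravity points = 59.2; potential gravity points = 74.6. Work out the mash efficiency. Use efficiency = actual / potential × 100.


efficiency = 59.2 / 74.6 × 100

79.3566 %


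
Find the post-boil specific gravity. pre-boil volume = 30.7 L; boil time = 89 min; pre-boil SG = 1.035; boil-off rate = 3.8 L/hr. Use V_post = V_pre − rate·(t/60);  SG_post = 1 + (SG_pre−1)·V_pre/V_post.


V_post = 30.7 − 3.8·(89/60) = 25.0633
SG_post = 1 + (1.035 − 1)·30.7/25.0633

1.0429


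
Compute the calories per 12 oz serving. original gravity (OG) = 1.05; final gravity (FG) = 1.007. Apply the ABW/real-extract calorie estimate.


ABW = (OG−FG)·131.25·0.79/FG;  °P = 259 − 259/SG (for OG→OE and FG→AE);  RE = 0.1808·OE + 0.8192·AE;  Cal = (6.9·ABW + 4·(RE−0.1))·FG·3.55
ABW = (1.05 − 1.007)·131.25·0.79/1.007 = 4.4276
OE = 259 − 259/1.05 = 12.3333 °P
AE = 259 − 259/1.007 = 1.8004 °P
RE = 0.1808·12.3333 + 0.8192·1.8004 = 3.7048 °P
Cal = (6.9·4.4276 + 4·(3.7048−0.1))·1.007·3.55

160.7583 kcal


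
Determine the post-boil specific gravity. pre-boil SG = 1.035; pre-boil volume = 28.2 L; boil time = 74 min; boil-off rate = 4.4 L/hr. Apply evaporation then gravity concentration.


V_post = V_pre − rate·(t/60);  SG_post = 1 + (SG_pre−1)·V_pre/V_post
V_post = 28.2 − 4.4·(74/60) = 22.7733
SG_post = 1 + (1.035 − 1)·28.2/22.7733

1.0433


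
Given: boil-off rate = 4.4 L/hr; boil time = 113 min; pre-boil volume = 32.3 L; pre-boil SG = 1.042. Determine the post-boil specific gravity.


V_post = V_pre − rate·(t/60);  SG_post = 1 + (SG_pre−1)·V_pre/V_post
V_post = 32.3 − 4.4·(113/60) = 24.0133
SG_post = 1 + (1.042 − 1)·32.3/24.0133

1.0565


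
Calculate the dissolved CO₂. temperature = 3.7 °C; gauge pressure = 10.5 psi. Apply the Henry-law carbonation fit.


vols = (P + 14.695)·(0.01821 + 0.09011·e^(−0.04·T))
vols = (10.5 + 14.695)·(0.01821 + 0.09011·e^(−0.04·3.7))

2.4168 volumes


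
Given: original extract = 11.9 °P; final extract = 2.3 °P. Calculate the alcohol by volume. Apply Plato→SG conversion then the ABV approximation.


SG = 259/(259 − P);  ABV = (OG − FG)·131.25
OG = 259/(259 − 11.9) = 1.0482
FG = 259/(259 − 2.3) = 1.0090
ABV = (1.0482 − 1.0090)·131.25

5.1448 % ABV


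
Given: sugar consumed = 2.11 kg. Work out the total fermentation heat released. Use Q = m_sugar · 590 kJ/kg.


Q = 2.11 · 590

1244.9000 kJ


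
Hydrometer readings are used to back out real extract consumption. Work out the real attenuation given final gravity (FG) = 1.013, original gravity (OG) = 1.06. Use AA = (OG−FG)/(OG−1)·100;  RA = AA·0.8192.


AA = (1.06 − 1.013)/(1.06 − 1)·100 = 78.3333
RA = 78.3333·0.8192

64.1707 %


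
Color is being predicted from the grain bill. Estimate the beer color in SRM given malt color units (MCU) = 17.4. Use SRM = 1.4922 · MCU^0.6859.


SRM = 1.4922 · 17.4^0.6859

10.5857 SRM


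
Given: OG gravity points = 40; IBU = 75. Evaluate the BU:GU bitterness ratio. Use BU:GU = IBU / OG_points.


BU:GU = 75 / 40

1.8750


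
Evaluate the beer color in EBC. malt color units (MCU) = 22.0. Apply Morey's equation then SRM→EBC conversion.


SRM = 1.4922·MCU^0.6859;  EBC = SRM·1.97
SRM = 1.4922·22.0^0.6859 = 12.4335
EBC = 12.4335·1.97

24.4941 EBC


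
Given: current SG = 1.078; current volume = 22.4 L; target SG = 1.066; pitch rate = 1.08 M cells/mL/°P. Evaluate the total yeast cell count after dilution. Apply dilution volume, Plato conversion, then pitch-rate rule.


V_w = V·((SG_c−1)/(SG_t−1)−1);  °P = 259 − 259/SG_t;  cells = rate·(V+V_w)·°P
V_w = 22.4·((1.078−1)/(1.066−1)−1) = 4.0727
V_final = 22.4 + 4.0727 = 26.4727
°P = 259 − 259/1.066 = 16.0356
cells = 1.08·26.4727·16.0356

458.4679 billion cells


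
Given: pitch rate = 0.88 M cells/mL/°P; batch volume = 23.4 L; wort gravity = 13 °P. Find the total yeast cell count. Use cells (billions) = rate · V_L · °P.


cells = 0.88 · 23.4 · 13

267.6960 billion cells


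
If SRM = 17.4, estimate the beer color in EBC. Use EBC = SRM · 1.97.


EBC = 17.4 · 1.97

34.2780 EBC


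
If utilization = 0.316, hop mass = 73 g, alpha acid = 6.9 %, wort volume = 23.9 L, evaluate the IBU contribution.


IBU = (α/100)·mass·U·1000 / V
IBU = (6.9/100)·73·0.316·1000 / 23.9

66.5980 IBU


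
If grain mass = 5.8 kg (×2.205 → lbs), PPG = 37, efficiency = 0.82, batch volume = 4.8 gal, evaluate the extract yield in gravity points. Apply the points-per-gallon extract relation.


points = lbs × PPG × eff / vol
lbs = 5.8 × 2.205 = 12.7890
points = 12.7890 × 37 × 0.82 / 4.8

80.8371 points


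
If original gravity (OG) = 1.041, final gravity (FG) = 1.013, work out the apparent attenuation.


AA = (OG − FG)/(OG − 1) · 100
AA = (1.041 − 1.013)/(1.041 − 1) · 100

68.2927 %


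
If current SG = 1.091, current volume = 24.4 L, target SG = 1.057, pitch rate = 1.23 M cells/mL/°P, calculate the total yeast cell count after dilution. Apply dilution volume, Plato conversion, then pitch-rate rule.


V_w = V·((SG_c−1)/(SG_t−1)−1);  °P = 259 − 259/SG_t;  cells = rate·(V+V_w)·°P
V_w = 24.4·((1.091−1)/(1.057−1)−1) = 14.5544
V_final = 24.4 + 14.5544 = 38.9544
°P = 259 − 259/1.057 = 13.9669
cells = 1.23·38.9544·13.9669

669.2080 billion cells


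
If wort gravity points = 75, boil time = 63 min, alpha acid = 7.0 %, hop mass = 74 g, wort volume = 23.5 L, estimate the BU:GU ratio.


U = 1.65·0.000125^(GP/1000)·(1−e^(−0.04t))/4.15;  IBU = (α/100)·m·U·1000/V;  BU:GU = IBU/GP
U = 1.65·0.000125^(75/1000)·(1−e^(−0.04·63))/4.15 = 0.1863
IBU = (7.0/100)·74·0.1863·1000/23.5 = 41.0711
BU:GU = 41.0711/75

0.5476


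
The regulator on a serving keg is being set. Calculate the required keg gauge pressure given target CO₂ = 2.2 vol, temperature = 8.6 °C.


psi = vols/(0.01821 + 0.09011·e^(−0.04·T)) − 14.695
psi = 2.2/(0.01821 + 0.09011·e^(−0.04·8.6)) − 14.695

12.1043 psi


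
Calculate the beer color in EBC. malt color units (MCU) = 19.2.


SRM = 1.4922·MCU^0.6859;  EBC = SRM·1.97
SRM = 1.4922·19.2^0.6859 = 11.3251
EBC = 11.3251·1.97

22.3105 EBC


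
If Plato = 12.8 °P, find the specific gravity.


SG = 259/(259 − P)
SG = 259/(259 − 12.8)

1.0520


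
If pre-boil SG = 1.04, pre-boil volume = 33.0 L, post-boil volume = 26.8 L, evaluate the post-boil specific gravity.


SG_post = 1 + (SG_pre − 1)·V_pre/V_post
pts_pre = (1.04 − 1)·1000 = 40.0000
pts_post = 40.0000·33.0/26.8 = 49.2537
SG_post = 1 + 49.2537/1000

1.0493


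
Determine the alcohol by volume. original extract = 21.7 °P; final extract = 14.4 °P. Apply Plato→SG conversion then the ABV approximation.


SG = 259/(259 − P);  ABV = (OG − FG)·131.25
OG = 259/(259 − 21.7) = 1.0914
FG = 259/(259 − 14.4) = 1.0589
ABV = (1.0914 − 1.0589)·131.25

4.2753 % ABV


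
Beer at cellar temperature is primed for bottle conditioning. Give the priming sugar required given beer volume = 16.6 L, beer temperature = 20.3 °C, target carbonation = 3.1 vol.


residual = 14.695·(0.01821 + 0.09011·e^(−0.04·T));  sugar = (target − residual)·4.0·V
residual = 14.695·(0.01821 + 0.09011·e^(−0.04·20.3)) = 0.8555
sugar = (3.1 − 0.8555)·4.0·16.6

149.0358 g


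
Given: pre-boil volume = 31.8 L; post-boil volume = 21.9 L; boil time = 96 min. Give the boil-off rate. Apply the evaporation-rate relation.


rate = (V_pre − V_post) / (t_min/60)
rate = (31.8 − 21.9) / (96/60)

6.1875 L/hr


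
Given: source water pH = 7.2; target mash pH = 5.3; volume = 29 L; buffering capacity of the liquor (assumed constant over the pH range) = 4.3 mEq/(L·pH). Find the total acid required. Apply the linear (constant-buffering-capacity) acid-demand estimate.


acid = buffering capacity · (pH_source − pH_target) · V
acid = 4.3 · (7.2 − 5.3) · 29

236.9300 mEq


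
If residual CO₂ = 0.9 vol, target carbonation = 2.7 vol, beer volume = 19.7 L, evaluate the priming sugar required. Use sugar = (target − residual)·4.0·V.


sugar = (2.7 − 0.9)·4.0·19.7

141.8400 g


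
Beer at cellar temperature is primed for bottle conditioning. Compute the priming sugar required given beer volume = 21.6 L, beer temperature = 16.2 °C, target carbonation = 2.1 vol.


residual = 14.695·(0.01821 + 0.09011·e^(−0.04·T));  sugar = (target − residual)·4.0·V
residual = 14.695·(0.01821 + 0.09011·e^(−0.04·16.2)) = 0.9603
sugar = (2.1 − 0.9603)·4.0·21.6

98.4739 g


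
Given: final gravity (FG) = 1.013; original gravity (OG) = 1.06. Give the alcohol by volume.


ABV = (OG − FG) · 131.25
ABV = (1.06 − 1.013) · 131.25

6.1688 % ABV


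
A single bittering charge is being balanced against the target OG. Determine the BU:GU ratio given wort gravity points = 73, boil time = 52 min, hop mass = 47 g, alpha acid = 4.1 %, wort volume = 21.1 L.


U = 1.65·0.000125^(GP/1000)·(1−e^(−0.04t))/4.15;  IBU = (α/100)·m·U·1000/V;  BU:GU = IBU/GP
U = 1.65·0.000125^(73/1000)·(1−e^(−0.04·52))/4.15 = 0.1805
IBU = (4.1/100)·47·0.1805·1000/21.1 = 16.4874
BU:GU = 16.4874/73

0.2259


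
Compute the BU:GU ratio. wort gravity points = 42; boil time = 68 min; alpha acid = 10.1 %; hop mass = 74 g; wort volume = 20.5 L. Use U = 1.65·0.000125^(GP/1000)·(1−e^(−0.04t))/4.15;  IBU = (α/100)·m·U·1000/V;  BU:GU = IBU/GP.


U = 1.65·0.000125^(42/1000)·(1−e^(−0.04·68))/4.15 = 0.2546
IBU = (10.1/100)·74·0.2546·1000/20.5 = 92.8347
BU:GU = 92.8347/42

2.2104


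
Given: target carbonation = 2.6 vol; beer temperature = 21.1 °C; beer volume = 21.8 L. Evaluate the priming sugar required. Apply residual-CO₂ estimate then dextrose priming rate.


residual = 14.695·(0.01821 + 0.09011·e^(−0.04·T));  sugar = (target − residual)·4.0·V
residual = 14.695·(0.01821 + 0.09011·e^(−0.04·21.1)) = 0.8370
sugar = (2.6 − 0.8370)·4.0·21.8

153.7362 g


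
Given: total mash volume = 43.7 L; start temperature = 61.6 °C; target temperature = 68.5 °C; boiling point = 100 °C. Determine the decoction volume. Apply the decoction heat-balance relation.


V_dec = V_total·(T_target − T_start)/(T_boil − T_start)
V_dec = 43.7·(68.5 − 61.6)/(100 − 61.6)

7.8523 L


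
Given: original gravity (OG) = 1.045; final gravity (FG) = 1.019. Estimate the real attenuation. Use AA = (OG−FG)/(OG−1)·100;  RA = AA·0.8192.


AA = (1.045 − 1.019)/(1.045 − 1)·100 = 57.7778
RA = 57.7778·0.8192

47.3316 %


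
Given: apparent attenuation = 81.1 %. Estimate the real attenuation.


RA = AA · 0.8192
RA = 81.1 · 0.8192

66.4371 %


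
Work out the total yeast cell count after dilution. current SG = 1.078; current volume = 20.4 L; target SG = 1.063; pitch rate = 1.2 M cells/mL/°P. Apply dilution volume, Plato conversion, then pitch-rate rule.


V_w = V·((SG_c−1)/(SG_t−1)−1);  °P = 259 − 259/SG_t;  cells = rate·(V+V_w)·°P
V_w = 20.4·((1.078−1)/(1.063−1)−1) = 4.8571
V_final = 20.4 + 4.8571 = 25.2571
°P = 259 − 259/1.063 = 15.3500
cells = 1.2·25.2571·15.3500

465.2351 billion cells


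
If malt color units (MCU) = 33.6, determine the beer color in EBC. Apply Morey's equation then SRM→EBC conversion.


SRM = 1.4922·MCU^0.6859;  EBC = SRM·1.97
SRM = 1.4922·33.6^0.6859 = 16.6243
EBC = 16.6243·1.97

32.7499 EBC


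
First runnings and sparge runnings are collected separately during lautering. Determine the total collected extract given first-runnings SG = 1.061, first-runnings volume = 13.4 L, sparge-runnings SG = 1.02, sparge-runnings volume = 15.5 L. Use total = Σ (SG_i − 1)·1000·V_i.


first = (1.061 − 1)·1000·13.4 = 817.4000
sparge = (1.02 − 1)·1000·15.5 = 310.0000
total = 817.4000 + 310.0000

1127.4000 gravity·L


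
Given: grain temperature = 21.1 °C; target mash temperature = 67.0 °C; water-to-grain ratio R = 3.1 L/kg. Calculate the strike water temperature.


T_strike = (0.41/R)·(T_mash − T_grain) + T_mash
T_strike = (0.41/3.1)·(67.0 − 21.1) + 67.0

73.0706 °C


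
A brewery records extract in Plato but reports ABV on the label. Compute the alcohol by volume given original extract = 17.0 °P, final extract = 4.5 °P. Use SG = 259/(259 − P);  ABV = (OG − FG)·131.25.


OG = 259/(259 − 17.0) = 1.0702
FG = 259/(259 − 4.5) = 1.0177
ABV = (1.0702 − 1.0177)·131.25

6.8993 % ABV


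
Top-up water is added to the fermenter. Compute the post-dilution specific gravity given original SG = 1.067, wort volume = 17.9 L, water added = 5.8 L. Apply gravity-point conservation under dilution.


SG_new = 1 + (SG_old − 1)·V_old/(V_old + V_water)
pts = (1.067 − 1)·1000·17.9/(17.9 + 5.8) = 50.6034
SG_new = 1 + 50.6034/1000

1.0506


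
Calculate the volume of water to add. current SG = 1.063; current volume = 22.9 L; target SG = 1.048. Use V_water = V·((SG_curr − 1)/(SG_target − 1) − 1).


V_water = 22.9·((1.063 − 1)/(1.048 − 1) − 1)

7.1562 L


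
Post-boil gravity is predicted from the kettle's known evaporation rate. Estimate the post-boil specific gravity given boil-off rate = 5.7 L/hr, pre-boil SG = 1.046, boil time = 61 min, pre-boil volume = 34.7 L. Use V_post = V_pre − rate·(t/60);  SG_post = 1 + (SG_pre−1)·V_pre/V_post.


V_post = 34.7 − 5.7·(61/60) = 28.9050
SG_post = 1 + (1.046 − 1)·34.7/28.9050

1.0552


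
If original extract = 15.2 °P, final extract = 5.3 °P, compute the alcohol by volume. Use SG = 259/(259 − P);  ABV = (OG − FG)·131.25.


OG = 259/(259 − 15.2) = 1.0623
FG = 259/(259 − 5.3) = 1.0209
ABV = (1.0623 − 1.0209)·131.25

5.4410 % ABV


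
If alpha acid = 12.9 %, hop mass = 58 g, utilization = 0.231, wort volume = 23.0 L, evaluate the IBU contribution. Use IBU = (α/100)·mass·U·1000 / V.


IBU = (12.9/100)·58·0.231·1000 / 23.0

75.1453 IBU


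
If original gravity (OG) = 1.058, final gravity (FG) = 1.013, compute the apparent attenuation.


AA = (OG − FG)/(OG − 1) · 100
AA = (1.058 − 1.013)/(1.058 − 1) · 100

77.5862 %


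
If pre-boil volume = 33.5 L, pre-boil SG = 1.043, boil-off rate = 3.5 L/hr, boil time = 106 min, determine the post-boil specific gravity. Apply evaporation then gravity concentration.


V_post = V_pre − rate·(t/60);  SG_post = 1 + (SG_pre−1)·V_pre/V_post
V_post = 33.5 − 3.5·(106/60) = 27.3167
SG_post = 1 + (1.043 − 1)·33.5/27.3167

1.0527


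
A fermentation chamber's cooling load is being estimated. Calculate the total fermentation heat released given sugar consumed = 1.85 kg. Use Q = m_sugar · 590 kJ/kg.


Q = 1.85 · 590

1091.5000 kJ


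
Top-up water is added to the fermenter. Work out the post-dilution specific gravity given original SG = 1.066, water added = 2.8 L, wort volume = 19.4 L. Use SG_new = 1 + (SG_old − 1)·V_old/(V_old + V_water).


pts = (1.066 − 1)·1000·19.4/(19.4 + 2.8) = 57.6757
SG_new = 1 + 57.6757/1000

1.0577


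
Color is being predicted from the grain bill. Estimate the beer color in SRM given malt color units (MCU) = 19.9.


SRM = 1.4922 · MCU^0.6859
SRM = 1.4922 · 19.9^0.6859

11.6067 SRM


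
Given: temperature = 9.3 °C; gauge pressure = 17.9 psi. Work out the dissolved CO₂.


vols = (P + 14.695)·(0.01821 + 0.09011·e^(−0.04·T))
vols = (17.9 + 14.695)·(0.01821 + 0.09011·e^(−0.04·9.3))

2.6183 volumes


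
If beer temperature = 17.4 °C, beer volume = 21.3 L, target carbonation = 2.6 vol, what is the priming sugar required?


residual = 14.695·(0.01821 + 0.09011·e^(−0.04·T));  sugar = (target − residual)·4.0·V
residual = 14.695·(0.01821 + 0.09011·e^(−0.04·17.4)) = 0.9278
sugar = (2.6 − 0.9278)·4.0·21.3

142.4720 g


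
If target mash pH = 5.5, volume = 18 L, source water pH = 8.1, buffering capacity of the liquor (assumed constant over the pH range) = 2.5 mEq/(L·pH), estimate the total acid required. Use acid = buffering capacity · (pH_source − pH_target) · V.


acid = 2.5 · (8.1 − 5.5) · 18

117.0000 mEq


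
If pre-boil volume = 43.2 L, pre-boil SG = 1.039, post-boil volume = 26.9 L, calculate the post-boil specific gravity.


SG_post = 1 + (SG_pre − 1)·V_pre/V_post
pts_pre = (1.039 − 1)·1000 = 39.0000
pts_post = 39.0000·43.2/26.9 = 62.6320
SG_post = 1 + 62.6320/1000

1.0626


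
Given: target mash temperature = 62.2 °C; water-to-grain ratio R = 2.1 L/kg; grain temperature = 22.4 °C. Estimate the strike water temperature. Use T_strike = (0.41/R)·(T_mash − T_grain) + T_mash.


T_strike = (0.41/2.1)·(62.2 − 22.4) + 62.2

69.9705 °C


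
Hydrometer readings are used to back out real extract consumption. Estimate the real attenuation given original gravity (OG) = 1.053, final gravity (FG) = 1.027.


AA = (OG−FG)/(OG−1)·100;  RA = AA·0.8192
AA = (1.053 − 1.027)/(1.053 − 1)·100 = 49.0566
RA = 49.0566·0.8192

40.1872 %


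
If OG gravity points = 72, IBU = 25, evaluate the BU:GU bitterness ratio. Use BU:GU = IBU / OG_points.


BU:GU = 25 / 72

0.3472


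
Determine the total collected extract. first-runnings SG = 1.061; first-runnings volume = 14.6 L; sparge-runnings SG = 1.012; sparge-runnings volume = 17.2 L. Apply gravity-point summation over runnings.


total = Σ (SG_i − 1)·1000·V_i
first = (1.061 − 1)·1000·14.6 = 890.6000
sparge = (1.012 − 1)·1000·17.2 = 206.4000
total = 890.6000 + 206.4000

1097.0000 gravity·L


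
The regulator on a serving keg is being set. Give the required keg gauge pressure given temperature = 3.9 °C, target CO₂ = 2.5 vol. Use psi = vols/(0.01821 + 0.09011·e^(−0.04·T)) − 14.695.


psi = 2.5/(0.01821 + 0.09011·e^(−0.04·3.9)) − 14.695

11.5367 psi


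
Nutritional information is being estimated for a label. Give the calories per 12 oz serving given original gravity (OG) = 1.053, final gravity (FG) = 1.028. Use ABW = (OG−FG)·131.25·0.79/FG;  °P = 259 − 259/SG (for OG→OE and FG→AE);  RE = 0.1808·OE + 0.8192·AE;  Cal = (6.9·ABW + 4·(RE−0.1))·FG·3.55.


ABW = (1.053 − 1.028)·131.25·0.79/1.028 = 2.5216
OE = 259 − 259/1.053 = 13.0361 °P
AE = 259 − 259/1.028 = 7.0545 °P
RE = 0.1808·13.0361 + 0.8192·7.0545 = 8.1360 °P
Cal = (6.9·2.5216 + 4·(8.1360−0.1))·1.028·3.55

180.8012 kcal


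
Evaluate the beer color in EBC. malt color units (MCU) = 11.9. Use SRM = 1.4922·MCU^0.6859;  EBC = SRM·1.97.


SRM = 1.4922·11.9^0.6859 = 8.1573
EBC = 8.1573·1.97

16.0698 EBC


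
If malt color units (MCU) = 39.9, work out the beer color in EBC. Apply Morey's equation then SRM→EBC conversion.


SRM = 1.4922·MCU^0.6859;  EBC = SRM·1.97
SRM = 1.4922·39.9^0.6859 = 18.7040
EBC = 18.7040·1.97

36.8469 EBC


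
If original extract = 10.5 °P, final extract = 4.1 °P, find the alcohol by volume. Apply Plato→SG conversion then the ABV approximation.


SG = 259/(259 − P);  ABV = (OG − FG)·131.25
OG = 259/(259 − 10.5) = 1.0423
FG = 259/(259 − 4.1) = 1.0161
ABV = (1.0423 − 1.0161)·131.25

3.4347 % ABV


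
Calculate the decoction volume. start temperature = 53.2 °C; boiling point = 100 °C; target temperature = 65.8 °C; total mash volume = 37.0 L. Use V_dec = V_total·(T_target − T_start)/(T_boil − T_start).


V_dec = 37.0·(65.8 − 53.2)/(100 − 53.2)

9.9615 L


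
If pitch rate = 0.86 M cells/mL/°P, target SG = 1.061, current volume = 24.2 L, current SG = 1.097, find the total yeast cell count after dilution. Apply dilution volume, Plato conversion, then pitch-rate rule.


V_w = V·((SG_c−1)/(SG_t−1)−1);  °P = 259 − 259/SG_t;  cells = rate·(V+V_w)·°P
V_w = 24.2·((1.097−1)/(1.061−1)−1) = 14.2820
V_final = 24.2 + 14.2820 = 38.4820
°P = 259 − 259/1.061 = 14.8907
cells = 0.86·38.4820·14.8907

492.7991 billion cells


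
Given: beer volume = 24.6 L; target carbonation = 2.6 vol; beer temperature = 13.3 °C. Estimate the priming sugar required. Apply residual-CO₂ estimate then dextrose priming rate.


residual = 14.695·(0.01821 + 0.09011·e^(−0.04·T));  sugar = (target − residual)·4.0·V
residual = 14.695·(0.01821 + 0.09011·e^(−0.04·13.3)) = 1.0454
sugar = (2.6 − 1.0454)·4.0·24.6

152.9678 g


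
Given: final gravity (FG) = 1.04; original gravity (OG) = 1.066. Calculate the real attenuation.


AA = (OG−FG)/(OG−1)·100;  RA = AA·0.8192
AA = (1.066 − 1.04)/(1.066 − 1)·100 = 39.3939
RA = 39.3939·0.8192

32.2715 %


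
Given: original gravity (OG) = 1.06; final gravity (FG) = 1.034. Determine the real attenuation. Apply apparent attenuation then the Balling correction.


AA = (OG−FG)/(OG−1)·100;  RA = AA·0.8192
AA = (1.06 − 1.034)/(1.06 − 1)·100 = 43.3333
RA = 43.3333·0.8192

35.4987 %


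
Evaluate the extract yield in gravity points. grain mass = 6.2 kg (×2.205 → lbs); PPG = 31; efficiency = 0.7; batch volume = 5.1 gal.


points = lbs × PPG × eff / vol
lbs = 6.2 × 2.205 = 13.6710
points = 13.6710 × 31 × 0.7 / 5.1

58.1688 points


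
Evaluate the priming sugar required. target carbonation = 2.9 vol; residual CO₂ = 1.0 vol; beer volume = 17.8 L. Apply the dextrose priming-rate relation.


sugar = (target − residual)·4.0·V
sugar = (2.9 − 1.0)·4.0·17.8

135.2800 g


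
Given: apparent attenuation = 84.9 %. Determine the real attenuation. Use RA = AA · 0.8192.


RA = 84.9 · 0.8192

69.5501 %


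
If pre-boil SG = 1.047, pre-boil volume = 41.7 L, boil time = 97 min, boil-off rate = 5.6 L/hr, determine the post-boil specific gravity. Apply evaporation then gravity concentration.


V_post = V_pre − rate·(t/60);  SG_post = 1 + (SG_pre−1)·V_pre/V_post
V_post = 41.7 − 5.6·(97/60) = 32.6467
SG_post = 1 + (1.047 − 1)·41.7/32.6467

1.0600


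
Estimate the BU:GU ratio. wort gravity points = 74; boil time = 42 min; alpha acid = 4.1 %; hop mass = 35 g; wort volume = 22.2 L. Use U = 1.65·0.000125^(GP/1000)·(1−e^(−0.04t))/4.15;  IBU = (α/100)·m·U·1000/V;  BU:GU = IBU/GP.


U = 1.65·0.000125^(74/1000)·(1−e^(−0.04·42))/4.15 = 0.1664
IBU = (4.1/100)·35·0.1664·1000/22.2 = 10.7530
BU:GU = 10.7530/74

0.1453


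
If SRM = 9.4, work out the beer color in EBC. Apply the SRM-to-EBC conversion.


EBC = SRM · 1.97
EBC = 9.4 · 1.97

18.5180 EBC


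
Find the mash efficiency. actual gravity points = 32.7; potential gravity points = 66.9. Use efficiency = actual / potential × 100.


efficiency = 32.7 / 66.9 × 100

48.8789 %


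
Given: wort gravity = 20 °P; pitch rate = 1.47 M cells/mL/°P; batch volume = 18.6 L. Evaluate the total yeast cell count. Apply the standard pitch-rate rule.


cells (billions) = rate · V_L · °P
cells = 1.47 · 18.6 · 20

546.8400 billion cells


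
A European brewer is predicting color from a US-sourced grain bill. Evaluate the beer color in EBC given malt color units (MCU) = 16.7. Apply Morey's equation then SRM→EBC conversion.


SRM = 1.4922·MCU^0.6859;  EBC = SRM·1.97
SRM = 1.4922·16.7^0.6859 = 10.2917
EBC = 10.2917·1.97

20.2747 EBC


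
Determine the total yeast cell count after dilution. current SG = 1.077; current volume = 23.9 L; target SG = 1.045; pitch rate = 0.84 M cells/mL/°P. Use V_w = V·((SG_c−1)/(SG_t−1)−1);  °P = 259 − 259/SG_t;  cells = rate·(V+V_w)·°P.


V_w = 23.9·((1.077−1)/(1.045−1)−1) = 16.9956
V_final = 23.9 + 16.9956 = 40.8956
°P = 259 − 259/1.045 = 11.1531
cells = 0.84·40.8956·11.1531

383.1346 billion cells


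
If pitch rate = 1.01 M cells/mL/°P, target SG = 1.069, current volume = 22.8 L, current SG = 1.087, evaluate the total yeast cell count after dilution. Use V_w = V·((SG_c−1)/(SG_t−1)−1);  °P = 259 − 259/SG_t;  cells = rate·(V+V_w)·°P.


V_w = 22.8·((1.087−1)/(1.069−1)−1) = 5.9478
V_final = 22.8 + 5.9478 = 28.7478
°P = 259 − 259/1.069 = 16.7175
cells = 1.01·28.7478·16.7175

485.3975 billion cells


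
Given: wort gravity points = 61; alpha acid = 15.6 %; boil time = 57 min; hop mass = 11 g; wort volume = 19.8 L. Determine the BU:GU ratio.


U = 1.65·0.000125^(GP/1000)·(1−e^(−0.04t))/4.15;  IBU = (α/100)·m·U·1000/V;  BU:GU = IBU/GP
U = 1.65·0.000125^(61/1000)·(1−e^(−0.04·57))/4.15 = 0.2063
IBU = (15.6/100)·11·0.2063·1000/19.8 = 17.8788
BU:GU = 17.8788/61

0.2931


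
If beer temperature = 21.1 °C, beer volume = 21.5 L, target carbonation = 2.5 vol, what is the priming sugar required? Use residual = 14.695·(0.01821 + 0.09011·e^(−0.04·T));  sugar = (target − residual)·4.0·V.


residual = 14.695·(0.01821 + 0.09011·e^(−0.04·21.1)) = 0.8370
sugar = (2.5 − 0.8370)·4.0·21.5

143.0205 g


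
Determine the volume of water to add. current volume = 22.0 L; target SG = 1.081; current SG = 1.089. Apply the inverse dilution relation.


V_water = V·((SG_curr − 1)/(SG_target − 1) − 1)
V_water = 22.0·((1.089 − 1)/(1.081 − 1) − 1)

2.1728 L


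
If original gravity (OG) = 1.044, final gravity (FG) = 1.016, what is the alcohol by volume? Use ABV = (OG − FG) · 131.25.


ABV = (1.044 − 1.016) · 131.25

3.6750 % ABV


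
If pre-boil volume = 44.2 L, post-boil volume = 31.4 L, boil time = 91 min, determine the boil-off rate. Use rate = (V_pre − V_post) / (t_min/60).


rate = (44.2 − 31.4) / (91/60)

8.4396 L/hr


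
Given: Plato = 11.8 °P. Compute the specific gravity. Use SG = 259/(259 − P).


SG = 259/(259 − 11.8)

1.0477


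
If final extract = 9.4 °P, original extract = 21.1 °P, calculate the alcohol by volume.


SG = 259/(259 − P);  ABV = (OG − FG)·131.25
OG = 259/(259 − 21.1) = 1.0887
FG = 259/(259 − 9.4) = 1.0377
ABV = (1.0887 − 1.0377)·131.25

6.6980 % ABV


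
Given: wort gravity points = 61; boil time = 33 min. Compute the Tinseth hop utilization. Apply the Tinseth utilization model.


U = 1.65·0.000125^(GP/1000) · (1 − e^(−0.04·t))/4.15
bigness = 1.65·0.000125^(61/1000) = 0.9537
boil_factor = (1 − e^(−0.04·33))/4.15 = 0.1766
U = 0.9537 · 0.1766

0.1684


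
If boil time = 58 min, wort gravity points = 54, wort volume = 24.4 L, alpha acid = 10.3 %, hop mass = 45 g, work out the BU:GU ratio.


U = 1.65·0.000125^(GP/1000)·(1−e^(−0.04t))/4.15;  IBU = (α/100)·m·U·1000/V;  BU:GU = IBU/GP
U = 1.65·0.000125^(54/1000)·(1−e^(−0.04·58))/4.15 = 0.2207
IBU = (10.3/100)·45·0.2207·1000/24.4 = 41.9183
BU:GU = 41.9183/54

0.7763


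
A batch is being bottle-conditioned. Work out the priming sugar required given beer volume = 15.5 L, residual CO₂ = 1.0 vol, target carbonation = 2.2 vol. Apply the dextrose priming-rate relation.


sugar = (target − residual)·4.0·V
sugar = (2.2 − 1.0)·4.0·15.5

74.4000 g


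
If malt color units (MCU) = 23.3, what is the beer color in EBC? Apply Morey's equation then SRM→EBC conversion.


SRM = 1.4922·MCU^0.6859;  EBC = SRM·1.97
SRM = 1.4922·23.3^0.6859 = 12.9329
EBC = 12.9329·1.97

25.4778 EBC


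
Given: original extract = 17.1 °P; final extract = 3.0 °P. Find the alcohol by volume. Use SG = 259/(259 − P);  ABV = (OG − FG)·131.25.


OG = 259/(259 − 17.1) = 1.0707
FG = 259/(259 − 3.0) = 1.0117
ABV = (1.0707 − 1.0117)·131.25

7.7400 % ABV


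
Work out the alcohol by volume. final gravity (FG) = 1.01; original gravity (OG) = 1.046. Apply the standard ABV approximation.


ABV = (OG − FG) · 131.25
ABV = (1.046 − 1.01) · 131.25

4.7250 % ABV


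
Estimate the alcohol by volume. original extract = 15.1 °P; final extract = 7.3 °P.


SG = 259/(259 − P);  ABV = (OG − FG)·131.25
OG = 259/(259 − 15.1) = 1.0619
FG = 259/(259 − 7.3) = 1.0290
ABV = (1.0619 − 1.0290)·131.25

4.3192 % ABV


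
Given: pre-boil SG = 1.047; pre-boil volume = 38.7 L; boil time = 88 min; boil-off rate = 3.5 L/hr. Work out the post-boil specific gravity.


V_post = V_pre − rate·(t/60);  SG_post = 1 + (SG_pre−1)·V_pre/V_post
V_post = 38.7 − 3.5·(88/60) = 33.5667
SG_post = 1 + (1.047 − 1)·38.7/33.5667

1.0542


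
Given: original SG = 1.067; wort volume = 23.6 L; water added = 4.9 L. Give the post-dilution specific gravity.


SG_new = 1 + (SG_old − 1)·V_old/(V_old + V_water)
pts = (1.067 − 1)·1000·23.6/(23.6 + 4.9) = 55.4807
SG_new = 1 + 55.4807/1000

1.0555


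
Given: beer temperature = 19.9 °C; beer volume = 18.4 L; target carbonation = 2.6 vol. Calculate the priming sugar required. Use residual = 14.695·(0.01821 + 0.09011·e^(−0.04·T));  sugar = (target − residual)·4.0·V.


residual = 14.695·(0.01821 + 0.09011·e^(−0.04·19.9)) = 0.8650
sugar = (2.6 − 0.8650)·4.0·18.4

127.6984 g


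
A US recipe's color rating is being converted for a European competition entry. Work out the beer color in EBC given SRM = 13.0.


EBC = SRM · 1.97
EBC = 13.0 · 1.97

25.6100 EBC


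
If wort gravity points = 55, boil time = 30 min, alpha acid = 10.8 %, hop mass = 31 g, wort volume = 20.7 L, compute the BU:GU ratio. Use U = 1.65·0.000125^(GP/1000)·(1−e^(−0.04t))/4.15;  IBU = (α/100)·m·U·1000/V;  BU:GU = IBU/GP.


U = 1.65·0.000125^(55/1000)·(1−e^(−0.04·30))/4.15 = 0.1695
IBU = (10.8/100)·31·0.1695·1000/20.7 = 27.4118
BU:GU = 27.4118/55

0.4984


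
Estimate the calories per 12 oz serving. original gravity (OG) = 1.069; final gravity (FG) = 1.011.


ABW = (OG−FG)·131.25·0.79/FG;  °P = 259 − 259/SG (for OG→OE and FG→AE);  RE = 0.1808·OE + 0.8192·AE;  Cal = (6.9·ABW + 4·(RE−0.1))·FG·3.55
ABW = (1.069 − 1.011)·131.25·0.79/1.011 = 5.9484
OE = 259 − 259/1.069 = 16.7175 °P
AE = 259 − 259/1.011 = 2.8180 °P
RE = 0.1808·16.7175 + 0.8192·2.8180 = 5.3310 °P
Cal = (6.9·5.9484 + 4·(5.3310−0.1))·1.011·3.55

222.4076 kcal


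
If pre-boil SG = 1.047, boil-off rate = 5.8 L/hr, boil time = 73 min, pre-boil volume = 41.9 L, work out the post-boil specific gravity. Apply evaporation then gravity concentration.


V_post = V_pre − rate·(t/60);  SG_post = 1 + (SG_pre−1)·V_pre/V_post
V_post = 41.9 − 5.8·(73/60) = 34.8433
SG_post = 1 + (1.047 − 1)·41.9/34.8433

1.0565


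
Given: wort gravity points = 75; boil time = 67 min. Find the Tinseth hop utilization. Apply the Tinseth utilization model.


U = 1.65·0.000125^(GP/1000) · (1 − e^(−0.04·t))/4.15
bigness = 1.65·0.000125^(75/1000) = 0.8409
boil_factor = (1 − e^(−0.04·67))/4.15 = 0.2244
U = 0.8409 · 0.2244

0.1887


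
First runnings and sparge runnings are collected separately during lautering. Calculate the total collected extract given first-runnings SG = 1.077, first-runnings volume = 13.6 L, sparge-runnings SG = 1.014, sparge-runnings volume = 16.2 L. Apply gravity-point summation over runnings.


total = Σ (SG_i − 1)·1000·V_i
first = (1.077 − 1)·1000·13.6 = 1047.2000
sparge = (1.014 − 1)·1000·16.2 = 226.8000
total = 1047.2000 + 226.8000

1274.0000 gravity·L


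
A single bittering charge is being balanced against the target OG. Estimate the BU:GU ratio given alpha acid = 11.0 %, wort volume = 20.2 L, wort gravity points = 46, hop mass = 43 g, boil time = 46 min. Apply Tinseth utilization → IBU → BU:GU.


U = 1.65·0.000125^(GP/1000)·(1−e^(−0.04t))/4.15;  IBU = (α/100)·m·U·1000/V;  BU:GU = IBU/GP
U = 1.65·0.000125^(46/1000)·(1−e^(−0.04·46))/4.15 = 0.2212
IBU = (11.0/100)·43·0.2212·1000/20.2 = 51.7957
BU:GU = 51.7957/46

1.1260


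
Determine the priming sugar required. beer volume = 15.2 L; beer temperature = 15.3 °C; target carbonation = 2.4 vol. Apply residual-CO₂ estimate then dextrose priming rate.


residual = 14.695·(0.01821 + 0.09011·e^(−0.04·T));  sugar = (target − residual)·4.0·V
residual = 14.695·(0.01821 + 0.09011·e^(−0.04·15.3)) = 0.9856
sugar = (2.4 − 0.9856)·4.0·15.2

85.9928 g


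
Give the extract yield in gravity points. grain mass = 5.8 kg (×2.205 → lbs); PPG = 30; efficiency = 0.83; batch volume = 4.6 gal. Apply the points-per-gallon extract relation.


points = lbs × PPG × eff / vol
lbs = 5.8 × 2.205 = 12.7890
points = 12.7890 × 30 × 0.83 / 4.6

69.2274 points


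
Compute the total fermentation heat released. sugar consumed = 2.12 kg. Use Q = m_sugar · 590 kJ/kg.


Q = 2.12 · 590

1250.8000 kJ


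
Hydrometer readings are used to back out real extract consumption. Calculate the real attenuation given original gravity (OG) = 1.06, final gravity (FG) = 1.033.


AA = (OG−FG)/(OG−1)·100;  RA = AA·0.8192
AA = (1.06 − 1.033)/(1.06 − 1)·100 = 45.0000
RA = 45.0000·0.8192

36.8640 %


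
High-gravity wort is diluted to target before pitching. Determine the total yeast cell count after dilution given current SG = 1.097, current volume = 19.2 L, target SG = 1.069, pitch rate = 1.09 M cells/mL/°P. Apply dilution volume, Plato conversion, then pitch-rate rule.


V_w = V·((SG_c−1)/(SG_t−1)−1);  °P = 259 − 259/SG_t;  cells = rate·(V+V_w)·°P
V_w = 19.2·((1.097−1)/(1.069−1)−1) = 7.7913
V_final = 19.2 + 7.7913 = 26.9913
°P = 259 − 259/1.069 = 16.7175
cells = 1.09·26.9913·16.7175

491.8374 billion cells


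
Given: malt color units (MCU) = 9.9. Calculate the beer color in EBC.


SRM = 1.4922·MCU^0.6859;  EBC = SRM·1.97
SRM = 1.4922·9.9^0.6859 = 7.1901
EBC = 7.1901·1.97

14.1644 EBC


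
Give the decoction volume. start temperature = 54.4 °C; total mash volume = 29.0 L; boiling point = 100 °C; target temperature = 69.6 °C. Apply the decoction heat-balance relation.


V_dec = V_total·(T_target − T_start)/(T_boil − T_start)
V_dec = 29.0·(69.6 − 54.4)/(100 − 54.4)

9.6667 L


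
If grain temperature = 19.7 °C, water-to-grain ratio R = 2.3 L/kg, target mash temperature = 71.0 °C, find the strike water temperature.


T_strike = (0.41/R)·(T_mash − T_grain) + T_mash
T_strike = (0.41/2.3)·(71.0 − 19.7) + 71.0

80.1448 °C


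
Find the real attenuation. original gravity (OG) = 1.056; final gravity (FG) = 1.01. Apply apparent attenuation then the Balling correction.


AA = (OG−FG)/(OG−1)·100;  RA = AA·0.8192
AA = (1.056 − 1.01)/(1.056 − 1)·100 = 82.1429
RA = 82.1429·0.8192

67.2914 %


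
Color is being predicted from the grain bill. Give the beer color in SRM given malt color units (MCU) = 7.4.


SRM = 1.4922 · MCU^0.6859
SRM = 1.4922 · 7.4^0.6859

5.8889 SRM


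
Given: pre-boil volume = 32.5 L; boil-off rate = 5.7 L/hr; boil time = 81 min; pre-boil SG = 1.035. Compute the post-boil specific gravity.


V_post = V_pre − rate·(t/60);  SG_post = 1 + (SG_pre−1)·V_pre/V_post
V_post = 32.5 − 5.7·(81/60) = 24.8050
SG_post = 1 + (1.035 − 1)·32.5/24.8050

1.0459


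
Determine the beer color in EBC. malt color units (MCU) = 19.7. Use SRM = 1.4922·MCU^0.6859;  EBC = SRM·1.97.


SRM = 1.4922·19.7^0.6859 = 11.5266
EBC = 11.5266·1.97

22.7074 EBC


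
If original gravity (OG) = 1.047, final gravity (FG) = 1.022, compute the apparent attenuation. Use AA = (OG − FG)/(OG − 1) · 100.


AA = (1.047 − 1.022)/(1.047 − 1) · 100

53.1915 %


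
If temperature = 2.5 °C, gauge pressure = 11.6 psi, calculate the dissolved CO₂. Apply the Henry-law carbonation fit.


vols = (P + 14.695)·(0.01821 + 0.09011·e^(−0.04·T))
vols = (11.6 + 14.695)·(0.01821 + 0.09011·e^(−0.04·2.5))

2.6228 volumes


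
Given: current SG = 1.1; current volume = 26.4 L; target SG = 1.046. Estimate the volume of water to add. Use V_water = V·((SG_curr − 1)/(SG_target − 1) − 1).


V_water = 26.4·((1.1 − 1)/(1.046 − 1) − 1)

30.9913 L


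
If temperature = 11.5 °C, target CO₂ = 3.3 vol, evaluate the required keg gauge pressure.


psi = vols/(0.01821 + 0.09011·e^(−0.04·T)) − 14.695
psi = 3.3/(0.01821 + 0.09011·e^(−0.04·11.5)) − 14.695

29.2494 psi


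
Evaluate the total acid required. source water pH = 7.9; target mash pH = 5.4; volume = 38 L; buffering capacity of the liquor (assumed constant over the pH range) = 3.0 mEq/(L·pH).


acid = buffering capacity · (pH_source − pH_target) · V
acid = 3.0 · (7.9 − 5.4) · 38

285.0000 mEq


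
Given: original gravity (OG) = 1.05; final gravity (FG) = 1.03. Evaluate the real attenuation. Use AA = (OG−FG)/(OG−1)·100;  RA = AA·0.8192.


AA = (1.05 − 1.03)/(1.05 − 1)·100 = 40.0000
RA = 40.0000·0.8192

32.7680 %


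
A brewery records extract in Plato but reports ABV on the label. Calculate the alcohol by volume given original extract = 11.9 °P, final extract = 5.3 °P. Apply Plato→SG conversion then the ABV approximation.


SG = 259/(259 − P);  ABV = (OG − FG)·131.25
OG = 259/(259 − 11.9) = 1.0482
FG = 259/(259 − 5.3) = 1.0209
ABV = (1.0482 − 1.0209)·131.25

3.5789 % ABV


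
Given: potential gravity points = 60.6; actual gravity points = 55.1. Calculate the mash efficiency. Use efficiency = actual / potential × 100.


efficiency = 55.1 / 60.6 × 100

90.9241 %


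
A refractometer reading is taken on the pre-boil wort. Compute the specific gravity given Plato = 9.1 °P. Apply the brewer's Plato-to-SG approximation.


SG = 259/(259 − P)
SG = 259/(259 − 9.1)

1.0364


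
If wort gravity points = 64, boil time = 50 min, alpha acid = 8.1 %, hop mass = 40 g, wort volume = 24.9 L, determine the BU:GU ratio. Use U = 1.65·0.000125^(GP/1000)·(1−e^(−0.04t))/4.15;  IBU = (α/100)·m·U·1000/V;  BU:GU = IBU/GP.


U = 1.65·0.000125^(64/1000)·(1−e^(−0.04·50))/4.15 = 0.1934
IBU = (8.1/100)·40·0.1934·1000/24.9 = 25.1670
BU:GU = 25.1670/64

0.3932
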